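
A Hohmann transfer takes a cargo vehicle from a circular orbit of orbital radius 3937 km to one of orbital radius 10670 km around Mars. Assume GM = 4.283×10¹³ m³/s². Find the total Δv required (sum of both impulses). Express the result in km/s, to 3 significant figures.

r₁ = 3937 km = 3.937×10⁶ m.
r₂ = 10670 km = 1.067×10⁷ m.
Transfer ellipse a_t = (r₁ + r₂)/2 = 7.304×10⁶ m.
At r₁: circular v_c1 = √(μ/r₁) = 3298 m/s; transfer-periapsis v_p = √[μ(2/r₁ − 1/a_t)] = 3987 m/s.
Δv₁ = v_p − v_c1 = 688.3 m/s.
At r₂: circular v_c2 = √(μ/r₂) = 2004 m/s; transfer-apoapsis v_a = √[μ(2/r₂ − 1/a_t)] = 1471 m/s.
Δv₂ = v_c2 − v_a = 532.5 m/s.
Total Δv = Δv₁ + Δv₂ = 1221 m/s = 1.221 km/s.

Δv_total ≈ 1.22 km/s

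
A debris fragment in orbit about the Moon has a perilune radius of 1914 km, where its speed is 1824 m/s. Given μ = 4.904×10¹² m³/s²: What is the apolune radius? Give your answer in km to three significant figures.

r_p = 1.914×10⁶ m.
Specific energy ε = v²/2 − μ/r = -8.987×10⁵ J/kg, so a = −μ/(2ε) = 2.728×10⁶ m.
The apsides satisfy r_p + r_a = 2a, so the apolune radius is 2a − r_p = 3.543×10⁶ m = 3542.9 km.

apolune radius ≈ 3540 km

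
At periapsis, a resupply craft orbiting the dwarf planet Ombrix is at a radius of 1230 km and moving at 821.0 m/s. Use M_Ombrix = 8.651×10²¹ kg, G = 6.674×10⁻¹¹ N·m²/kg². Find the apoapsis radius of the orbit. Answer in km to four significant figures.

μ = GM = 6.674×10⁻¹¹ × 8.651×10²¹ = 5.774×10¹¹ m³/s².
r_p = 1.230×10⁶ m.
Specific energy ε = v²/2 − μ/r = -1.324×10⁵ J/kg, so a = −μ/(2ε) = 2.181×10⁶ m.
The apsides satisfy r_p + r_a = 2a, so the apoapsis radius is 2a − r_p = 3.131×10⁶ m = 3131.3 km.

apoapsis radius ≈ 3131 km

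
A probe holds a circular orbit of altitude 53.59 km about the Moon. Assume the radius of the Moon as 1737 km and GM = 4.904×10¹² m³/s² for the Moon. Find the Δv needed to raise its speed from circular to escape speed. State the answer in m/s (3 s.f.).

Δv ≈ 685 m/s

r = 1737 + 53.59 = 1790.6 km = 1.7906×10⁶ m.
Circular speed v_c = √(μ/r) = 1655 m/s.
Escape speed v_esc = √(2μ/r) = √2 × v_c = 2340 m/s.
Δv = v_esc − v_c = 685.5 m/s.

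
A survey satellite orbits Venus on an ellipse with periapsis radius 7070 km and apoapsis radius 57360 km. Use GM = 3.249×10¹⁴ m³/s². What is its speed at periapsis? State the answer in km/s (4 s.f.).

Semi-major axis a = (r_p + r_a)/2 = 32215 km = 3.222×10⁷ m.
Vis-viva: v² = μ(2/r − 1/a) = 3.249×10¹⁴ × (2.829×10⁻⁷ − 3.104×10⁻⁸) = 8.182×10⁷ m²/s².
v = 9046 m/s = 9.046 km/s.

v ≈ 9.046 km/s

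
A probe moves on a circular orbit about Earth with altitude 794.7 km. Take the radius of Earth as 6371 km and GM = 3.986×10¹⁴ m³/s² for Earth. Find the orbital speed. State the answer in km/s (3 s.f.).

r = 6371 + 794.7 = 7165.7 km = 7.1657×10⁶ m.
For a circular orbit v = √(μ/r) = √(3.986×10¹⁴ / 7.166×10⁶) = √(5.563×10⁷) = 7458 m/s.
That is 7.458 km/s.

v ≈ 7.46 km/s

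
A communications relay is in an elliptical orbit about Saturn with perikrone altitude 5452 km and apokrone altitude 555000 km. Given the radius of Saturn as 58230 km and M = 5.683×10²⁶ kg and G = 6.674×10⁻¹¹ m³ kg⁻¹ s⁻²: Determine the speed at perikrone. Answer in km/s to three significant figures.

μ = GM = 6.674×10⁻¹¹ × 5.683×10²⁶ = 3.793×10¹⁶ m³/s².
r_p = 58230 + 5452 = 63682 km = 6.3682×10⁷ m.
r_a = 58230 + 555000 = 613230 km = 6.1323×10⁸ m.
Semi-major axis a = (r_p + r_a)/2 = 3.3846×10⁵ km = 3.385×10⁸ m.
Vis-viva: v² = μ(2/r − 1/a) = 3.793×10¹⁶ × (3.141×10⁻⁸ − 2.955×10⁻⁹) = 1.079×10⁹ m²/s².
v = 32850 m/s = 32.85 km/s.

v ≈ 32.8 km/s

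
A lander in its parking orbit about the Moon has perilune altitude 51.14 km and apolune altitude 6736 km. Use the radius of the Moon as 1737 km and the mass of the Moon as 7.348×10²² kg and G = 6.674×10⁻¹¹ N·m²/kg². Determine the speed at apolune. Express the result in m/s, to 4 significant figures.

v ≈ 449.1 m/s

μ = GM = 6.674×10⁻¹¹ × 7.348×10²² = 4.904×10¹² m³/s².
r_p = 1737 + 51.14 = 1788.1 km = 1.7881×10⁶ m.
r_a = 1737 + 6736 = 8473.0 km = 8.4730×10⁶ m.
Semi-major axis a = (r_p + r_a)/2 = 5130.6 km = 5.131×10⁶ m.
Vis-viva: v² = μ(2/r − 1/a) = 4.904×10¹² × (2.360×10⁻⁷ − 1.949×10⁻⁷) = 2.017×10⁵ m²/s².
v = 449.1 m/s.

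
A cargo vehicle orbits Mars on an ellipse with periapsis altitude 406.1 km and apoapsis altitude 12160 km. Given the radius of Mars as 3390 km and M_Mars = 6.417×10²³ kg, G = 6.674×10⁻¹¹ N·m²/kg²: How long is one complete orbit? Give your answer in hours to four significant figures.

T ≈ 8.023 hours

μ = GM = 6.674×10⁻¹¹ × 6.417×10²³ = 4.283×10¹³ m³/s².
r_p = 3390 + 406.1 = 3796.1 km = 3.7961×10⁶ m.
r_a = 3390 + 12160 = 15550 km = 1.5550×10⁷ m.
Semi-major axis a = (r_p + r_a)/2 = (3796.1 + 15550)/2 = 9673.0 km = 9.673×10⁶ m.
By Kepler's third law T = 2π√(a³/μ) = 2π × 4.597×10³ = 2.888×10⁴ s.
= 8.023 hours.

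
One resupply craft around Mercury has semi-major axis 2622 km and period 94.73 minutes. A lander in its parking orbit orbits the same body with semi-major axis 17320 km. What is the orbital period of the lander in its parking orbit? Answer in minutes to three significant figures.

T₂ ≈ 1610 minutes

Kepler's third law: T² ∝ a³, so T₂ = T₁ (a₂/a₁)^(3/2).
a₂/a₁ = 6.606, (a₂/a₁)^(3/2) = 16.98.
T₂ = 94.73 × 16.98 = 1608 minutes.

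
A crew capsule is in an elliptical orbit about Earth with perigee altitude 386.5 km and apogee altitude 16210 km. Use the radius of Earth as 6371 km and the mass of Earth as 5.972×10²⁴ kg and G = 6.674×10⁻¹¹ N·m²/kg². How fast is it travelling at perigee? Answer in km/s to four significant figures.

μ = GM = 6.674×10⁻¹¹ × 5.972×10²⁴ = 3.986×10¹⁴ m³/s².
r_p = 6371 + 386.5 = 6757.5 km = 6.7575×10⁶ m.
r_a = 6371 + 16210 = 22581 km = 2.2581×10⁷ m.
Semi-major axis a = (r_p + r_a)/2 = 14669 km = 1.467×10⁷ m.
Vis-viva: v² = μ(2/r − 1/a) = 3.986×10¹⁴ × (2.960×10⁻⁷ − 6.817×10⁻⁸) = 9.079×10⁷ m²/s².
v = 9529 m/s = 9.529 km/s.

v ≈ 9.529 km/s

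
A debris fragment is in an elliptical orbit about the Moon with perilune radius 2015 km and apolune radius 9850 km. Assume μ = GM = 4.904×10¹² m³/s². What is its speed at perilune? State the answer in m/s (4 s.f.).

Semi-major axis a = (r_p + r_a)/2 = 5932.5 km = 5.932×10⁶ m.
Vis-viva: v² = μ(2/r − 1/a) = 4.904×10¹² × (9.926×10⁻⁷ − 1.686×10⁻⁷) = 4.041×10⁶ m²/s².
v = 2010 m/s.

v ≈ 2010 m/s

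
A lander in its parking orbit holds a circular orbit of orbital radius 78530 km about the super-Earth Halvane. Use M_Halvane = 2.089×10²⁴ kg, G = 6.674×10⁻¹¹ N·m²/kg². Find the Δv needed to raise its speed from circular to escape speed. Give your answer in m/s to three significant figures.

μ = GM = 6.674×10⁻¹¹ × 2.089×10²⁴ = 1.394×10¹⁴ m³/s².
r = 78530 km = 7.853×10⁷ m.
Circular speed v_c = √(μ/r) = 1332 m/s.
Escape speed v_esc = √(2μ/r) = √2 × v_c = 1884 m/s.
Δv = v_esc − v_c = 551.9 m/s.

Δv ≈ 552 m/s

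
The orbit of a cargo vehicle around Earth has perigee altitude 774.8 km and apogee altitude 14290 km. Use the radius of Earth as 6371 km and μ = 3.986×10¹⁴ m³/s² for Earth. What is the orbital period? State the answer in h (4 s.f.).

r_p = 6371 + 774.8 = 7145.8 km = 7.1458×10⁶ m.
r_a = 6371 + 14290 = 20661 km = 2.0661×10⁷ m.
Semi-major axis a = (r_p + r_a)/2 = (7145.8 + 20661)/2 = 13903 km = 1.390×10⁷ m.
By Kepler's third law T = 2π√(a³/μ) = 2π × 2.597×10³ = 1.632×10⁴ s.
= 4.532 h.

T ≈ 4.532 h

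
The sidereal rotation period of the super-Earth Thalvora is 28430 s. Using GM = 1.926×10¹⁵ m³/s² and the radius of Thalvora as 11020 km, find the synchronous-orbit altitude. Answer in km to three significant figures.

h_sync ≈ 23000 km

A synchronous orbit has period T, so by Kepler's third law a = (μT²/4π²)^(1/3).
μT²/4π² = 1.926×10¹⁵ × (2.843×10⁴)² / 39.48 = 3.943×10²² m³.
a = 3.404×10⁷ m = 34037 km.
Altitude h = a − R = 34037 − 11020 = 23017 km.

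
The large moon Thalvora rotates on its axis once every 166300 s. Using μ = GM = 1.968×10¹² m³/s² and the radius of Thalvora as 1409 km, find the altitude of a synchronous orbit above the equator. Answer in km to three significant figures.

h_sync ≈ 9720 km

A synchronous orbit has period T, so by Kepler's third law a = (μT²/4π²)^(1/3).
μT²/4π² = 1.968×10¹² × (1.663×10⁵)² / 39.48 = 1.379×10²¹ m³.
a = 1.113×10⁷ m = 11130 km.
Altitude h = a − R = 11130 − 1409 = 9720.7 km.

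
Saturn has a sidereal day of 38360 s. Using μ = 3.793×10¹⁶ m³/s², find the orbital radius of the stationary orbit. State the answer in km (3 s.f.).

A synchronous orbit has period T, so by Kepler's third law a = (μT²/4π²)^(1/3).
μT²/4π² = 3.793×10¹⁶ × (3.836×10⁴)² / 39.48 = 1.414×10²⁴ m³.
a = 1.122×10⁸ m = 1.1223×10⁵ km.

r_sync ≈ 1.12×10⁵ km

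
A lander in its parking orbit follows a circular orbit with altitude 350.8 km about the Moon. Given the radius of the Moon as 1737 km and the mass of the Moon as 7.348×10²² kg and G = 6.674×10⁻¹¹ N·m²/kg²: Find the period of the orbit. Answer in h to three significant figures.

μ = GM = 6.674×10⁻¹¹ × 7.348×10²² = 4.904×10¹² m³/s².
r = 1737 + 350.8 = 2087.8 km = 2.0878×10⁶ m.
Kepler's third law: T = 2π√(r³/μ) = 2π√((2.088×10⁶)³ / 4.904×10¹²).
r³/μ = 1.856×10⁶ s², so T = 2π × 1.362×10³ = 8.559×10³ s.
Converting: 8.559×10³ s ÷ 3600 = 2.378 h.

T ≈ 2.38 h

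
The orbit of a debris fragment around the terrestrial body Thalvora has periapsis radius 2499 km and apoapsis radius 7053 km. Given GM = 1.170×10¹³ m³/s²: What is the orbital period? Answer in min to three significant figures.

T ≈ 320 min

Semi-major axis a = (r_p + r_a)/2 = (2499.0 + 7053.0)/2 = 4776.0 km = 4.776×10⁶ m.
By Kepler's third law T = 2π√(a³/μ) = 2π × 3.051×10³ = 1.917×10⁴ s.
= 319.5 min.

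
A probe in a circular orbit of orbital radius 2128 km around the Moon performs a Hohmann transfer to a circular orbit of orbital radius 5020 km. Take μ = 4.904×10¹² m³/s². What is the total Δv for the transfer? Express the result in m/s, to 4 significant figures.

r₁ = 2128 km = 2.128×10⁶ m.
r₂ = 5020 km = 5.020×10⁶ m.
Transfer ellipse a_t = (r₁ + r₂)/2 = 3.574×10⁶ m.
At r₁: circular v_c1 = √(μ/r₁) = 1518 m/s; transfer-perilune v_p = √[μ(2/r₁ − 1/a_t)] = 1799 m/s.
Δv₁ = v_p − v_c1 = 281.1 m/s.
At r₂: circular v_c2 = √(μ/r₂) = 988.4 m/s; transfer-apolune v_a = √[μ(2/r₂ − 1/a_t)] = 762.7 m/s.
Δv₂ = v_c2 − v_a = 225.7 m/s.
Total Δv = Δv₁ + Δv₂ = 506.8 m/s.

Δv_total ≈ 506.8 m/s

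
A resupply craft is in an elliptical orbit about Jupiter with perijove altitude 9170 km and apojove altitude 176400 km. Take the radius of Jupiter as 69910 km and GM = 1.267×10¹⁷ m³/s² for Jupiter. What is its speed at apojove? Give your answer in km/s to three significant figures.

v ≈ 15.8 km/s

r_p = 69910 + 9170 = 79080 km = 7.9080×10⁷ m.
r_a = 69910 + 176400 = 246310 km = 2.4631×10⁸ m.
Semi-major axis a = (r_p + r_a)/2 = 1.6270×10⁵ km = 1.627×10⁸ m.
Vis-viva: v² = μ(2/r − 1/a) = 1.267×10¹⁷ × (8.120×10⁻⁹ − 6.146×10⁻⁹) = 2.500×10⁸ m²/s².
v = 15810 m/s = 15.81 km/s.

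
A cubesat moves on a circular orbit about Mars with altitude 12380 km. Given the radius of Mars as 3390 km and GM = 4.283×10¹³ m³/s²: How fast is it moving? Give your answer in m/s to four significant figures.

v ≈ 1648 m/s

r = 3390 + 12380 = 15770 km = 1.5770×10⁷ m.
For a circular orbit v = √(μ/r) = √(4.283×10¹³ / 1.577×10⁷) = √(2.716×10⁶) = 1648 m/s.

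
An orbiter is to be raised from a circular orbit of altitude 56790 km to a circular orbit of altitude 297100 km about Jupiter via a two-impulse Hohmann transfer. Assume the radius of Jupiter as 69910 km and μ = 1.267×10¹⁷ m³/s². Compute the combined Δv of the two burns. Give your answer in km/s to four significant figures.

r₁ = 69910 + 56790 = 126700 km = 1.2670×10⁸ m.
r₂ = 69910 + 297100 = 367010 km = 3.6701×10⁸ m.
Transfer ellipse a_t = (r₁ + r₂)/2 = 2.469×10⁸ m.
At r₁: circular v_c1 = √(μ/r₁) = 31620 m/s; transfer-perijove v_p = √[μ(2/r₁ − 1/a_t)] = 38560 m/s.
Δv₁ = v_p − v_c1 = 6936 m/s.
At r₂: circular v_c2 = √(μ/r₂) = 18580 m/s; transfer-apojove v_a = √[μ(2/r₂ − 1/a_t)] = 13310 m/s.
Δv₂ = v_c2 − v_a = 5269 m/s.
Total Δv = Δv₁ + Δv₂ = 12200 m/s = 12.20 km/s.

Δv_total ≈ 12.20 km/s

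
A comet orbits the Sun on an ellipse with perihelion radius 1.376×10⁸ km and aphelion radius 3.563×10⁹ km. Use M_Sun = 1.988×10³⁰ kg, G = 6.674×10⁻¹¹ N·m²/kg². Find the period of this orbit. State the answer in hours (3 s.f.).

μ = GM = 6.674×10⁻¹¹ × 1.988×10³⁰ = 1.327×10²⁰ m³/s².
Semi-major axis a = (r_p + r_a)/2 = (1.3760×10⁸ + 3.5630×10⁹)/2 = 1.8503×10⁹ km = 1.850×10¹² m.
By Kepler's third law T = 2π√(a³/μ) = 2π × 2.185×10⁸ = 1.373×10⁹ s.
= 3.814×10⁵ hours.

T ≈ 381000 hours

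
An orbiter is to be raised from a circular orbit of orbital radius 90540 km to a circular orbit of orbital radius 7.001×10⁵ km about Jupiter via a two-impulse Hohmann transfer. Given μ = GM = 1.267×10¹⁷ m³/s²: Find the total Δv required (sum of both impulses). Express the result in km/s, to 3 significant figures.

Δv_total ≈ 19.4 km/s

r₁ = 90540 km = 9.054×10⁷ m.
r₂ = 7.001×10⁵ km = 7.001×10⁸ m.
Transfer ellipse a_t = (r₁ + r₂)/2 = 3.953×10⁸ m.
At r₁: circular v_c1 = √(μ/r₁) = 37410 m/s; transfer-perijove v_p = √[μ(2/r₁ − 1/a_t)] = 49780 m/s.
Δv₁ = v_p − v_c1 = 12370 m/s.
At r₂: circular v_c2 = √(μ/r₂) = 13450 m/s; transfer-apojove v_a = √[μ(2/r₂ − 1/a_t)] = 6438 m/s.
Δv₂ = v_c2 − v_a = 7015 m/s.
Total Δv = Δv₁ + Δv₂ = 19390 m/s = 19.39 km/s.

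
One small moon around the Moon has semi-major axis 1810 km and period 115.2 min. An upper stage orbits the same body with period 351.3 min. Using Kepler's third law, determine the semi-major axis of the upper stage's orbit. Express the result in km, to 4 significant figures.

a₂ ≈ 3806 km

Kepler's third law: a³ ∝ T², so a₂ = a₁ (T₂/T₁)^(2/3).
T₂/T₁ = 3.049, (T₂/T₁)^(2/3) = 2.103.
a₂ = 1810 × 2.103 = 3806 km.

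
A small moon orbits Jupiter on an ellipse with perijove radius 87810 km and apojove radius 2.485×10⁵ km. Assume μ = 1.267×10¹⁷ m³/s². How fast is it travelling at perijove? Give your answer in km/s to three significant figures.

v ≈ 46.2 km/s

Semi-major axis a = (r_p + r_a)/2 = 1.6816×10⁵ km = 1.682×10⁸ m.
Vis-viva: v² = μ(2/r − 1/a) = 1.267×10¹⁷ × (2.278×10⁻⁸ − 5.947×10⁻⁹) = 2.132×10⁹ m²/s².
v = 46180 m/s = 46.18 km/s.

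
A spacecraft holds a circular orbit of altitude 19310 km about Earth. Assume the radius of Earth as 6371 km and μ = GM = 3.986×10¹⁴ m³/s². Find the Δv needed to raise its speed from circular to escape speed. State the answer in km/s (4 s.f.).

Δv ≈ 1.632 km/s

r = 6371 + 19310 = 25681 km = 2.5681×10⁷ m.
Circular speed v_c = √(μ/r) = 3940 m/s.
Escape speed v_esc = √(2μ/r) = √2 × v_c = 5572 m/s.
Δv = v_esc − v_c = 1632 m/s = 1.632 km/s.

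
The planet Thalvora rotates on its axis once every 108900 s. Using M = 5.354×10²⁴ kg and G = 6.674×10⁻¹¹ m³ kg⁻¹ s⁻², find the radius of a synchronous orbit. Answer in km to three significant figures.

r_sync ≈ 47500 km

μ = GM = 6.674×10⁻¹¹ × 5.354×10²⁴ = 3.573×10¹⁴ m³/s².
A synchronous orbit has period T, so by Kepler's third law a = (μT²/4π²)^(1/3).
μT²/4π² = 3.573×10¹⁴ × (1.089×10⁵)² / 39.48 = 1.073×10²³ m³.
a = 4.752×10⁷ m = 47525 km.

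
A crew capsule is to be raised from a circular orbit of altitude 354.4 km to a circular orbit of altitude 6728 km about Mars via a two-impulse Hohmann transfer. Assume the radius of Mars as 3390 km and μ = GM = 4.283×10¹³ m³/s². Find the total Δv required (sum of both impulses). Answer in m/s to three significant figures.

r₁ = 3390 + 354.4 = 3744.4 km = 3.7444×10⁶ m.
r₂ = 3390 + 6728 = 10118 km = 1.0118×10⁷ m.
Transfer ellipse a_t = (r₁ + r₂)/2 = 6.931×10⁶ m.
At r₁: circular v_c1 = √(μ/r₁) = 3382 m/s; transfer-periapsis v_p = √[μ(2/r₁ − 1/a_t)] = 4086 m/s.
Δv₁ = v_p − v_c1 = 704.2 m/s.
At r₂: circular v_c2 = √(μ/r₂) = 2057 m/s; transfer-apoapsis v_a = √[μ(2/r₂ − 1/a_t)] = 1512 m/s.
Δv₂ = v_c2 − v_a = 545.2 m/s.
Total Δv = Δv₁ + Δv₂ = 1249 m/s.

Δv_total ≈ 1250 m/s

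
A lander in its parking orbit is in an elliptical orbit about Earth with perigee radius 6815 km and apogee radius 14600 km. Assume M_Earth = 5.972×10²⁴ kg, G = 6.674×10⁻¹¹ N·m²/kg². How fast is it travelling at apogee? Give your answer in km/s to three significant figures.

μ = GM = 6.674×10⁻¹¹ × 5.972×10²⁴ = 3.986×10¹⁴ m³/s².
Semi-major axis a = (r_p + r_a)/2 = 10708 km = 1.071×10⁷ m.
Vis-viva: v² = μ(2/r − 1/a) = 3.986×10¹⁴ × (1.370×10⁻⁷ − 9.339×10⁻⁸) = 1.738×10⁷ m²/s².
v = 4168 m/s = 4.168 km/s.

v ≈ 4.17 km/s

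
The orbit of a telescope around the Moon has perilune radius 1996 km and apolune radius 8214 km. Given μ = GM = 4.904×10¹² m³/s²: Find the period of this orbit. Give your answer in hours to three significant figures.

T ≈ 9.09 hours

Semi-major axis a = (r_p + r_a)/2 = (1996.0 + 8214.0)/2 = 5105.0 km = 5.105×10⁶ m.
By Kepler's third law T = 2π√(a³/μ) = 2π × 5.209×10³ = 3.273×10⁴ s.
= 9.091 hours.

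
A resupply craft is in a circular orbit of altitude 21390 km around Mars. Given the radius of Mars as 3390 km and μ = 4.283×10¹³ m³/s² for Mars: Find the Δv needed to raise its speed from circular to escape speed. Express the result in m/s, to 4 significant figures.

Δv ≈ 544.6 m/s

r = 3390 + 21390 = 24780 km = 2.4780×10⁷ m.
Circular speed v_c = √(μ/r) = 1315 m/s.
Escape speed v_esc = √(2μ/r) = √2 × v_c = 1859 m/s.
Δv = v_esc − v_c = 544.6 m/s.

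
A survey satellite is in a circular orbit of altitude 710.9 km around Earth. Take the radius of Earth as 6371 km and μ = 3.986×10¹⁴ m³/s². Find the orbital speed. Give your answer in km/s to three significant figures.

v ≈ 7.50 km/s

r = 6371 + 710.9 = 7081.9 km = 7.0819×10⁶ m.
For a circular orbit v = √(μ/r) = √(3.986×10¹⁴ / 7.082×10⁶) = √(5.628×10⁷) = 7502 m/s.
That is 7.502 km/s.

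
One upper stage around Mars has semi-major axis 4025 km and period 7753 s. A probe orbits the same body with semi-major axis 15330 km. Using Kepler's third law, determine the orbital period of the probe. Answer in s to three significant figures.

Kepler's third law: T² ∝ a³, so T₂ = T₁ (a₂/a₁)^(3/2).
a₂/a₁ = 3.809, (a₂/a₁)^(3/2) = 7.433.
T₂ = 7753 × 7.433 = 57630 s.

T₂ ≈ 57600 s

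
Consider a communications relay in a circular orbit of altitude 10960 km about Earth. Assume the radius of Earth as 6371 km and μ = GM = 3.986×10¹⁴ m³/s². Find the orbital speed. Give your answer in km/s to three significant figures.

v ≈ 4.80 km/s

r = 6371 + 10960 = 17331 km = 1.7331×10⁷ m.
For a circular orbit v = √(μ/r) = √(3.986×10¹⁴ / 1.733×10⁷) = √(2.300×10⁷) = 4796 m/s.
That is 4.796 km/s.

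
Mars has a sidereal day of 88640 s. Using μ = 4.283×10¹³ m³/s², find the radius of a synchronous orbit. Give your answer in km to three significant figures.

A synchronous orbit has period T, so by Kepler's third law a = (μT²/4π²)^(1/3).
μT²/4π² = 4.283×10¹³ × (8.864×10⁴)² / 39.48 = 8.524×10²¹ m³.
a = 2.043×10⁷ m = 20428 km.

r_sync ≈ 20400 km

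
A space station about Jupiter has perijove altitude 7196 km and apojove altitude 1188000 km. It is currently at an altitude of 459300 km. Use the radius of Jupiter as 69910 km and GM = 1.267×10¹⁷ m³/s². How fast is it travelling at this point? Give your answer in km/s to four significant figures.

v ≈ 17.00 km/s

r_p = 69910 + 7196 = 77106 km = 7.7106×10⁷ m.
r_a = 69910 + 1188000 = 1257900 km = 1.2579×10⁹ m.
r = 69910 + 459300 = 5.2921×10⁵ km = 5.292×10⁸ m.
Semi-major axis a = (r_p + r_a)/2 = 6.6751×10⁵ km = 6.675×10⁸ m.
Vis-viva: v² = μ(2/r − 1/a) = 1.267×10¹⁷ × (3.779×10⁻⁹ − 1.498×10⁻⁹) = 2.890×10⁸ m²/s².
v = 17000 m/s = 17.00 km/s.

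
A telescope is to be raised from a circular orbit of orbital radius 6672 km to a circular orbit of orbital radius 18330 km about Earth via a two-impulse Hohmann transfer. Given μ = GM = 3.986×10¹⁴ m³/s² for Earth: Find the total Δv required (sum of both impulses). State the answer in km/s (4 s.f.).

Δv_total ≈ 2.887 km/s

r₁ = 6672 km = 6.672×10⁶ m.
r₂ = 18330 km = 1.833×10⁷ m.
Transfer ellipse a_t = (r₁ + r₂)/2 = 1.250×10⁷ m.
At r₁: circular v_c1 = √(μ/r₁) = 7729 m/s; transfer-perigee v_p = √[μ(2/r₁ − 1/a_t)] = 9359 m/s.
Δv₁ = v_p − v_c1 = 1630 m/s.
At r₂: circular v_c2 = √(μ/r₂) = 4663 m/s; transfer-apogee v_a = √[μ(2/r₂ − 1/a_t)] = 3407 m/s.
Δv₂ = v_c2 − v_a = 1256 m/s.
Total Δv = Δv₁ + Δv₂ = 2887 m/s = 2.887 km/s.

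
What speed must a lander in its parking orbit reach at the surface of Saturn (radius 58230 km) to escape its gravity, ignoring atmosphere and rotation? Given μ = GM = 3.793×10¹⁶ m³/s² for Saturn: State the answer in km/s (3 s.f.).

r = R = 5.823×10⁷ m.
Escape speed v_esc = √(2μ/r) = √(2 × 3.793×10¹⁶ / 5.823×10⁷) = √(1.303×10⁹) = 36090 m/s.
= 36.09 km/s.

v_esc ≈ 36.1 km/s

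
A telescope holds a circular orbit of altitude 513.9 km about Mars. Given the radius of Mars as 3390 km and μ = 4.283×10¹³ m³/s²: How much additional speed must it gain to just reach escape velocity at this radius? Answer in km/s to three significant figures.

Δv ≈ 1.37 km/s

r = 3390 + 513.9 = 3903.9 km = 3.9039×10⁶ m.
Circular speed v_c = √(μ/r) = 3312 m/s.
Escape speed v_esc = √(2μ/r) = √2 × v_c = 4684 m/s.
Δv = v_esc − v_c = 1372 m/s = 1.372 km/s.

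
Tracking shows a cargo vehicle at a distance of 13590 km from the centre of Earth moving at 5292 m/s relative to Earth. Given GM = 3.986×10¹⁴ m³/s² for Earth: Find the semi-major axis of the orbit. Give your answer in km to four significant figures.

a ≈ 13000 km

r = 1.359×10⁷ m.
Vis-viva rearranged: 1/a = 2/r − v²/μ = 1.472×10⁻⁷ − 7.026×10⁻⁸ = 7.691×10⁻⁸ m⁻¹.
a = 1.300×10⁷ m = 13003 km.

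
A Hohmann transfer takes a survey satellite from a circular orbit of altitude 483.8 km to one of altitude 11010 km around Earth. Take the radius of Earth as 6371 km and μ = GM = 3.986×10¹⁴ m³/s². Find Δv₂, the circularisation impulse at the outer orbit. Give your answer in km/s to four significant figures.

r₁ = 6371 + 483.8 = 6854.8 km = 6.8548×10⁶ m.
r₂ = 6371 + 11010 = 17381 km = 1.7381×10⁷ m.
Transfer ellipse a_t = (r₁ + r₂)/2 = 1.212×10⁷ m.
At r₁: circular v_c1 = √(μ/r₁) = 7626 m/s; transfer-perigee v_p = √[μ(2/r₁ − 1/a_t)] = 9133 m/s.
At r₂: circular v_c2 = √(μ/r₂) = 4789 m/s; transfer-apogee v_a = √[μ(2/r₂ − 1/a_t)] = 3602 m/s.
Δv₂ = v_c2 − v_a = 1187 m/s.
= 1.187 km/s.

Δv ≈ 1.187 km/s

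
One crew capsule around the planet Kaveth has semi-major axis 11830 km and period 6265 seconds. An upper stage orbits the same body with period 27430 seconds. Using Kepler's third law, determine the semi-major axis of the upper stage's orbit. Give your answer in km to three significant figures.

a₂ ≈ 31700 km

Kepler's third law: a³ ∝ T², so a₂ = a₁ (T₂/T₁)^(2/3).
T₂/T₁ = 4.378, (T₂/T₁)^(2/3) = 2.676.
a₂ = 11830 × 2.676 = 31660 km.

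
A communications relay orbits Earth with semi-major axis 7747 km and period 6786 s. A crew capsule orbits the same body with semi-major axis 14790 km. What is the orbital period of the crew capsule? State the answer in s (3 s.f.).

T₂ ≈ 17900 s

Kepler's third law: T² ∝ a³, so T₂ = T₁ (a₂/a₁)^(3/2).
a₂/a₁ = 1.909, (a₂/a₁)^(3/2) = 2.638.
T₂ = 6786 × 2.638 = 17900 s.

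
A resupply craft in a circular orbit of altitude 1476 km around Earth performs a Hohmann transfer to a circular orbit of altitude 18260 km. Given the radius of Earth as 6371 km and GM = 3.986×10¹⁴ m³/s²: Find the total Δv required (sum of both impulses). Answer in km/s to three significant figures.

r₁ = 6371 + 1476 = 7847.0 km = 7.8470×10⁶ m.
r₂ = 6371 + 18260 = 24631 km = 2.4631×10⁷ m.
Transfer ellipse a_t = (r₁ + r₂)/2 = 1.624×10⁷ m.
At r₁: circular v_c1 = √(μ/r₁) = 7127 m/s; transfer-perigee v_p = √[μ(2/r₁ − 1/a_t)] = 8778 m/s.
Δv₁ = v_p − v_c1 = 1650 m/s.
At r₂: circular v_c2 = √(μ/r₂) = 4023 m/s; transfer-apogee v_a = √[μ(2/r₂ − 1/a_t)] = 2796 m/s.
Δv₂ = v_c2 − v_a = 1226 m/s.
Total Δv = Δv₁ + Δv₂ = 2877 m/s = 2.877 km/s.

Δv_total ≈ 2.88 km/s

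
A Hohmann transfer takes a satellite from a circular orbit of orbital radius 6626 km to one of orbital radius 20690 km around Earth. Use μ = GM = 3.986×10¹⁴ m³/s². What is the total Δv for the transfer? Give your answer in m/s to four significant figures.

r₁ = 6626 km = 6.626×10⁶ m.
r₂ = 20690 km = 2.069×10⁷ m.
Transfer ellipse a_t = (r₁ + r₂)/2 = 1.366×10⁷ m.
At r₁: circular v_c1 = √(μ/r₁) = 7756 m/s; transfer-perigee v_p = √[μ(2/r₁ − 1/a_t)] = 9546 m/s.
Δv₁ = v_p − v_c1 = 1790 m/s.
At r₂: circular v_c2 = √(μ/r₂) = 4389 m/s; transfer-apogee v_a = √[μ(2/r₂ − 1/a_t)] = 3057 m/s.
Δv₂ = v_c2 − v_a = 1332 m/s.
Total Δv = Δv₁ + Δv₂ = 3122 m/s.

Δv_total ≈ 3122 m/s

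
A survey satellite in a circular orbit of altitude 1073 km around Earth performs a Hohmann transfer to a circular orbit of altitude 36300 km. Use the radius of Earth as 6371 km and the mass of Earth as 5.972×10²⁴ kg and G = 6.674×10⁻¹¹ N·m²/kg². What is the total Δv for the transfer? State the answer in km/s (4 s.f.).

Δv_total ≈ 3.622 km/s

μ = GM = 6.674×10⁻¹¹ × 5.972×10²⁴ = 3.986×10¹⁴ m³/s².
r₁ = 6371 + 1073 = 7444.0 km = 7.4440×10⁶ m.
r₂ = 6371 + 36300 = 42671 km = 4.2671×10⁷ m.
Transfer ellipse a_t = (r₁ + r₂)/2 = 2.506×10⁷ m.
At r₁: circular v_c1 = √(μ/r₁) = 7317 m/s; transfer-perigee v_p = √[μ(2/r₁ − 1/a_t)] = 9549 m/s.
Δv₁ = v_p − v_c1 = 2231 m/s.
At r₂: circular v_c2 = √(μ/r₂) = 3056 m/s; transfer-apogee v_a = √[μ(2/r₂ − 1/a_t)] = 1666 m/s.
Δv₂ = v_c2 − v_a = 1390 m/s.
Total Δv = Δv₁ + Δv₂ = 3622 m/s = 3.622 km/s.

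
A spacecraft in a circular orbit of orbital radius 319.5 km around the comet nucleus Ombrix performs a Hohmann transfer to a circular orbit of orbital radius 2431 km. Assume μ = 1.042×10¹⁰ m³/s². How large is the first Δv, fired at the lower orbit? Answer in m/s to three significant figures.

Δv ≈ 59.5 m/s

r₁ = 319.5 km = 3.195×10⁵ m.
r₂ = 2431 km = 2.431×10⁶ m.
Transfer ellipse a_t = (r₁ + r₂)/2 = 1.375×10⁶ m.
At r₁: circular v_c1 = √(μ/r₁) = 180.6 m/s; transfer-periapsis v_p = √[μ(2/r₁ − 1/a_t)] = 240.1 m/s.
Δv₁ = v_p − v_c1 = 59.51 m/s.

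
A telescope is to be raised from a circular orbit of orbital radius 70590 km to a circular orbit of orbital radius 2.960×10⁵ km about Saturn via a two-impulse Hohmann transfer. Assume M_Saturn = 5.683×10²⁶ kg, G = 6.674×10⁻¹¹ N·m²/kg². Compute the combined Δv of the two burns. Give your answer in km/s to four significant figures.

Δv_total ≈ 10.57 km/s

μ = GM = 6.674×10⁻¹¹ × 5.683×10²⁶ = 3.793×10¹⁶ m³/s².
r₁ = 70590 km = 7.059×10⁷ m.
r₂ = 2.960×10⁵ km = 2.960×10⁸ m.
Transfer ellipse a_t = (r₁ + r₂)/2 = 1.833×10⁸ m.
At r₁: circular v_c1 = √(μ/r₁) = 23180 m/s; transfer-perikrone v_p = √[μ(2/r₁ − 1/a_t)] = 29460 m/s.
Δv₁ = v_p − v_c1 = 6277 m/s.
At r₂: circular v_c2 = √(μ/r₂) = 11320 m/s; transfer-apokrone v_a = √[μ(2/r₂ − 1/a_t)] = 7025 m/s.
Δv₂ = v_c2 − v_a = 4295 m/s.
Total Δv = Δv₁ + Δv₂ = 10570 m/s = 10.57 km/s.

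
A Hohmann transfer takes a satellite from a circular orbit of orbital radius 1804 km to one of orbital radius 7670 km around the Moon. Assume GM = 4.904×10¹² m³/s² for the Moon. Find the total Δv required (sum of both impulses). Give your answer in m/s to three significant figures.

r₁ = 1804 km = 1.804×10⁶ m.
r₂ = 7670 km = 7.670×10⁶ m.
Transfer ellipse a_t = (r₁ + r₂)/2 = 4.737×10⁶ m.
At r₁: circular v_c1 = √(μ/r₁) = 1649 m/s; transfer-perilune v_p = √[μ(2/r₁ − 1/a_t)] = 2098 m/s.
Δv₁ = v_p − v_c1 = 449.2 m/s.
At r₂: circular v_c2 = √(μ/r₂) = 799.6 m/s; transfer-apolune v_a = √[μ(2/r₂ − 1/a_t)] = 493.5 m/s.
Δv₂ = v_c2 − v_a = 306.2 m/s.
Total Δv = Δv₁ + Δv₂ = 755.4 m/s.

Δv_total ≈ 755 m/s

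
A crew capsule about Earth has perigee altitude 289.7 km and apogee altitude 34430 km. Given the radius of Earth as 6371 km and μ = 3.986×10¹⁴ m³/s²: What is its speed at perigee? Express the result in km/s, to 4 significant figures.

r_p = 6371 + 289.7 = 6660.7 km = 6.6607×10⁶ m.
r_a = 6371 + 34430 = 40801 km = 4.0801×10⁷ m.
Semi-major axis a = (r_p + r_a)/2 = 23731 km = 2.373×10⁷ m.
Vis-viva: v² = μ(2/r − 1/a) = 3.986×10¹⁴ × (3.003×10⁻⁷ − 4.214×10⁻⁸) = 1.029×10⁸ m²/s².
v = 10140 m/s = 10.14 km/s.

v ≈ 10.14 km/s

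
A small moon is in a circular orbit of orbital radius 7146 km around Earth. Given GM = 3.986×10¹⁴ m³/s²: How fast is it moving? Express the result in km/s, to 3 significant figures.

v ≈ 7.47 km/s

r = 7146 km = 7.146×10⁶ m.
For a circular orbit v = √(μ/r) = √(3.986×10¹⁴ / 7.146×10⁶) = √(5.578×10⁷) = 7469 m/s.
That is 7.469 km/s.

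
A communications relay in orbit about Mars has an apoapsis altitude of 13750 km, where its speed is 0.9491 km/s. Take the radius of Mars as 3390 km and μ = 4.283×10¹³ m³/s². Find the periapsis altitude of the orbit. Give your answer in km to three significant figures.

periapsis altitude ≈ 379 km

r_a = 3390 + 13750 = 17140 km = 1.714×10⁷ m.
Specific energy ε = v²/2 − μ/r = -2.048×10⁶ J/kg, so a = −μ/(2ε) = 1.045×10⁷ m.
The apsides satisfy r_p + r_a = 2a, so the periapsis radius is 2a − r_a = 3.769×10⁶ m = 3768.6 km.
Periapsis altitude = 3768.6 − 3390 = 378.62 km.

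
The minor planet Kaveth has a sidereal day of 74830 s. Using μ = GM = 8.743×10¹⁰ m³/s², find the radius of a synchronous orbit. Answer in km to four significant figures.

r_sync ≈ 2315 km

A synchronous orbit has period T, so by Kepler's third law a = (μT²/4π²)^(1/3).
μT²/4π² = 8.743×10¹⁰ × (7.483×10⁴)² / 39.48 = 1.240×10¹⁹ m³.
a = 2.315×10⁶ m = 2314.6 km.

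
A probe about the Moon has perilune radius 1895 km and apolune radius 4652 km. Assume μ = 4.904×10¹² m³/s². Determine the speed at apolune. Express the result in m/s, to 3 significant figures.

Semi-major axis a = (r_p + r_a)/2 = 3273.5 km = 3.274×10⁶ m.
Vis-viva: v² = μ(2/r − 1/a) = 4.904×10¹² × (4.299×10⁻⁷ − 3.055×10⁻⁷) = 6.102×10⁵ m²/s².
v = 781.2 m/s.

v ≈ 781 m/s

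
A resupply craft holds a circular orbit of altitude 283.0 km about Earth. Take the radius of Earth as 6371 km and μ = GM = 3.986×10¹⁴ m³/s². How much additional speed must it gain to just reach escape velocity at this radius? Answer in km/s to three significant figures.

Δv ≈ 3.21 km/s

r = 6371 + 283.0 = 6654.0 km = 6.6540×10⁶ m.
Circular speed v_c = √(μ/r) = 7740 m/s.
Escape speed v_esc = √(2μ/r) = √2 × v_c = 10950 m/s.
Δv = v_esc − v_c = 3206 m/s = 3.206 km/s.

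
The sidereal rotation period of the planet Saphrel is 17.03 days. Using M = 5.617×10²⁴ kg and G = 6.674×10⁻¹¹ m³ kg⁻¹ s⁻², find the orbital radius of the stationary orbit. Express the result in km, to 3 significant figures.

μ = GM = 6.674×10⁻¹¹ × 5.617×10²⁴ = 3.749×10¹⁴ m³/s².
T = 17.03 days = 1.471×10⁶ s.
A synchronous orbit has period T, so by Kepler's third law a = (μT²/4π²)^(1/3).
μT²/4π² = 3.749×10¹⁴ × (1.471×10⁶)² / 39.48 = 2.056×10²⁵ m³.
a = 2.739×10⁸ m = 2.7394×10⁵ km.

r_sync ≈ 2.74×10⁵ km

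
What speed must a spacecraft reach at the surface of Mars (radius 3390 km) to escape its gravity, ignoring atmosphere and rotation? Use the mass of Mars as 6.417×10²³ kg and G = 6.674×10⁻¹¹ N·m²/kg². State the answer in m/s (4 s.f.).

μ = GM = 6.674×10⁻¹¹ × 6.417×10²³ = 4.283×10¹³ m³/s².
r = R = 3.390×10⁶ m.
Escape speed v_esc = √(2μ/r) = √(2 × 4.283×10¹³ / 3.390×10⁶) = √(2.527×10⁷) = 5027 m/s.

v_esc ≈ 5027 m/s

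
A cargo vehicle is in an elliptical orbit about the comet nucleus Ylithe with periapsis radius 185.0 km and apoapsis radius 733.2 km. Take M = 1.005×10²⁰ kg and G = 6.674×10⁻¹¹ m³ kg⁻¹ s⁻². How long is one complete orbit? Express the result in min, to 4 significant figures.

T ≈ 397.8 min

μ = GM = 6.674×10⁻¹¹ × 1.005×10²⁰ = 6.707×10⁹ m³/s².
Semi-major axis a = (r_p + r_a)/2 = (185.00 + 733.20)/2 = 459.10 km = 4.591×10⁵ m.
By Kepler's third law T = 2π√(a³/μ) = 2π × 3.798×10³ = 2.387×10⁴ s.
= 397.8 min.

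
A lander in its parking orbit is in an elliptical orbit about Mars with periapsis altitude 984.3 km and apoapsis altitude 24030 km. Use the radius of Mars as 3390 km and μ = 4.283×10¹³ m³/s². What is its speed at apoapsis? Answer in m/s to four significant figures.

r_p = 3390 + 984.3 = 4374.3 km = 4.3743×10⁶ m.
r_a = 3390 + 24030 = 27420 km = 2.7420×10⁷ m.
Semi-major axis a = (r_p + r_a)/2 = 15897 km = 1.590×10⁷ m.
Vis-viva: v² = μ(2/r − 1/a) = 4.283×10¹³ × (7.294×10⁻⁸ − 6.290×10⁻⁸) = 4.298×10⁵ m²/s².
v = 655.6 m/s.

v ≈ 655.6 m/s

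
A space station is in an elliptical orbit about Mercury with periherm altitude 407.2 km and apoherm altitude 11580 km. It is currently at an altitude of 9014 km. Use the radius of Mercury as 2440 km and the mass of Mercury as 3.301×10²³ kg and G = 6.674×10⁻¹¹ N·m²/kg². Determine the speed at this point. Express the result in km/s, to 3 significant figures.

v ≈ 1.11 km/s

μ = GM = 6.674×10⁻¹¹ × 3.301×10²³ = 2.203×10¹³ m³/s².
r_p = 2440 + 407.2 = 2847.2 km = 2.8472×10⁶ m.
r_a = 2440 + 11580 = 14020 km = 1.4020×10⁷ m.
r = 2440 + 9014 = 11454 km = 1.145×10⁷ m.
Semi-major axis a = (r_p + r_a)/2 = 8433.6 km = 8.434×10⁶ m.
Vis-viva: v² = μ(2/r − 1/a) = 2.203×10¹³ × (1.746×10⁻⁷ − 1.186×10⁻⁷) = 1.235×10⁶ m²/s².
v = 1111 m/s = 1.111 km/s.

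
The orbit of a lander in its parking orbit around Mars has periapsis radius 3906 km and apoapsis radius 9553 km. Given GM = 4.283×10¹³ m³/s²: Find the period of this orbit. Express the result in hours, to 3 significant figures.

Semi-major axis a = (r_p + r_a)/2 = (3906.0 + 9553.0)/2 = 6729.5 km = 6.730×10⁶ m.
By Kepler's third law T = 2π√(a³/μ) = 2π × 2.667×10³ = 1.676×10⁴ s.
= 4.656 hours.

T ≈ 4.66 hours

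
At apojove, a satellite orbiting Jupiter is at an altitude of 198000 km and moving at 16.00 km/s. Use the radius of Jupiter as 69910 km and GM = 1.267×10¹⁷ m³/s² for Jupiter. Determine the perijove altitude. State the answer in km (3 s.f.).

r_a = 69910 + 198000 = 2.6791×10⁵ km = 2.679×10⁸ m.
Specific energy ε = v²/2 − μ/r = -3.449×10⁸ J/kg, so a = −μ/(2ε) = 1.837×10⁸ m.
The apsides satisfy r_p + r_a = 2a, so the perijove radius is 2a − r_a = 9.942×10⁷ m = 99422 km.
Perijove altitude = 99422 − 69910 = 29512 km.

perijove altitude ≈ 29500 km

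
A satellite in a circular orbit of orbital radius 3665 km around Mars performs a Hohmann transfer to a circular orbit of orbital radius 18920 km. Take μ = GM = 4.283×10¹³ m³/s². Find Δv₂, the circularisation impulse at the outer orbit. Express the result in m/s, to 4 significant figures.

r₁ = 3665 km = 3.665×10⁶ m.
r₂ = 18920 km = 1.892×10⁷ m.
Transfer ellipse a_t = (r₁ + r₂)/2 = 1.129×10⁷ m.
At r₁: circular v_c1 = √(μ/r₁) = 3419 m/s; transfer-periapsis v_p = √[μ(2/r₁ − 1/a_t)] = 4425 m/s.
At r₂: circular v_c2 = √(μ/r₂) = 1505 m/s; transfer-apoapsis v_a = √[μ(2/r₂ − 1/a_t)] = 857.1 m/s.
Δv₂ = v_c2 − v_a = 647.4 m/s.

Δv ≈ 647.4 m/s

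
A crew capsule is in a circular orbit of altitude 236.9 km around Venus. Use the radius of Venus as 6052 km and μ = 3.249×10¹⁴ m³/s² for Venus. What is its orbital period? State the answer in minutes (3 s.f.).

r = 6052 + 236.9 = 6288.9 km = 6.2889×10⁶ m.
Kepler's third law: T = 2π√(r³/μ) = 2π√((6.289×10⁶)³ / 3.249×10¹⁴).
r³/μ = 7.656×10⁵ s², so T = 2π × 8.750×10² = 5.498×10³ s.
Converting: 5.498×10³ s ÷ 60.00 = 91.63 minutes.

T ≈ 91.6 minutes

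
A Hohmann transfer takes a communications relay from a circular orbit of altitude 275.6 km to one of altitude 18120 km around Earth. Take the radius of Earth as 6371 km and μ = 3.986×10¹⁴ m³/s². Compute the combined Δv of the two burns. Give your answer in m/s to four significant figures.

r₁ = 6371 + 275.6 = 6646.6 km = 6.6466×10⁶ m.
r₂ = 6371 + 18120 = 24491 km = 2.4491×10⁷ m.
Transfer ellipse a_t = (r₁ + r₂)/2 = 1.557×10⁷ m.
At r₁: circular v_c1 = √(μ/r₁) = 7744 m/s; transfer-perigee v_p = √[μ(2/r₁ − 1/a_t)] = 9713 m/s.
Δv₁ = v_p − v_c1 = 1969 m/s.
At r₂: circular v_c2 = √(μ/r₂) = 4034 m/s; transfer-apogee v_a = √[μ(2/r₂ − 1/a_t)] = 2636 m/s.
Δv₂ = v_c2 − v_a = 1398 m/s.
Total Δv = Δv₁ + Δv₂ = 3367 m/s.

Δv_total ≈ 3367 m/s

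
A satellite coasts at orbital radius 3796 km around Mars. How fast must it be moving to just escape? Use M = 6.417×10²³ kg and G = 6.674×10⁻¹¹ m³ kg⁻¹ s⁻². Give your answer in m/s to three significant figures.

v_esc ≈ 4750 m/s

μ = GM = 6.674×10⁻¹¹ × 6.417×10²³ = 4.283×10¹³ m³/s².
r = 3796 km = 3.796×10⁶ m.
Escape speed v_esc = √(2μ/r) = √(2 × 4.283×10¹³ / 3.796×10⁶) = √(2.256×10⁷) = 4750 m/s.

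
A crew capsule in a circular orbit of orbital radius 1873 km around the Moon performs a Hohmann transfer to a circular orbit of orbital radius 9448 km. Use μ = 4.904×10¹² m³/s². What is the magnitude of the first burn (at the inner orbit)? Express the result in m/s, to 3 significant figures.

Δv ≈ 472 m/s

r₁ = 1873 km = 1.873×10⁶ m.
r₂ = 9448 km = 9.448×10⁶ m.
Transfer ellipse a_t = (r₁ + r₂)/2 = 5.660×10⁶ m.
At r₁: circular v_c1 = √(μ/r₁) = 1618 m/s; transfer-perilune v_p = √[μ(2/r₁ − 1/a_t)] = 2090 m/s.
Δv₁ = v_p − v_c1 = 472.4 m/s.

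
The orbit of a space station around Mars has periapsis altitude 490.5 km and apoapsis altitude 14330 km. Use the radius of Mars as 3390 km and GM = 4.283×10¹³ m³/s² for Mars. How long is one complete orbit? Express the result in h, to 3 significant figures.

r_p = 3390 + 490.5 = 3880.5 km = 3.8805×10⁶ m.
r_a = 3390 + 14330 = 17720 km = 1.7720×10⁷ m.
Semi-major axis a = (r_p + r_a)/2 = (3880.5 + 17720)/2 = 10800 km = 1.080×10⁷ m.
By Kepler's third law T = 2π√(a³/μ) = 2π × 5.423×10³ = 3.408×10⁴ s.
= 9.466 h.

T ≈ 9.47 h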